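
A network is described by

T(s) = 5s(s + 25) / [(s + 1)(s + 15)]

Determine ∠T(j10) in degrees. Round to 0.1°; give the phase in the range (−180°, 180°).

At s = jω = j10:
zero (s+25): 25 + j10 → |·| = √(25²+10²) = √725 ≈ 26.926, ∠ = arctan(10/25) ≈ 21.80°
zero at origin: s = j10 → |·| = 10, ∠ = 90.00°
pole (s+1): 1 + j10 → |·| = √(1²+10²) = √101 ≈ 10.05, ∠ = arctan(10/1) ≈ 84.29°
pole (s+15): 15 + j10 → |·| = √(15²+10²) = √325 ≈ 18.028, ∠ = arctan(10/15) ≈ 33.69°
∠T = 111.80° − 117.98° = -6.18°

-6.2°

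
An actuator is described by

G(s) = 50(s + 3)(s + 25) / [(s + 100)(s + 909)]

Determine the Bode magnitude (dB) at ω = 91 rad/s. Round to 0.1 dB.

10.8 dB

At s = jω = j91:
zero (s+3): 3 + j91 → |·| = √(3²+91²) = √8290 ≈ 91.049, ∠ = arctan(91/3) ≈ 88.11°
zero (s+25): 25 + j91 → |·| = √(25²+91²) = √8906 ≈ 94.372, ∠ = arctan(91/25) ≈ 74.64°
pole (s+100): 100 + j91 → |·| = √(100²+91²) = √18281 ≈ 135.21, ∠ = arctan(91/100) ≈ 42.30°
pole (s+909): 909 + j91 → |·| = √(909²+91²) = √834562 ≈ 913.54, ∠ = arctan(91/909) ≈ 5.72°
|G| = 50 · 8592.5 / 1.2352e+05 ≈ 3.4782
Gain = 20 log₁₀(3.4782) ≈ 10.83 dB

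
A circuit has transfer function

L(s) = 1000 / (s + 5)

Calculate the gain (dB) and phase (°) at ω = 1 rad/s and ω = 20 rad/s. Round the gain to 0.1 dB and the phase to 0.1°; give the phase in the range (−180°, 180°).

At s = jω = j1:
pole (s+5): 5 + j1 → |·| = √(5²+1²) = √26 ≈ 5.099, ∠ = arctan(1/5) ≈ 11.31°
|L| = 1000 / 5.099 ≈ 196.12
Gain = 20 log₁₀(196.12) ≈ 45.85 dB
∠L = 0.00° − 11.31° = -11.31°

At s = jω = j20:
pole (s+5): 5 + j20 → |·| = √(5²+20²) = √425 ≈ 20.616, ∠ = arctan(20/5) ≈ 75.96°
|L| = 1000 / 20.616 ≈ 48.506
Gain = 20 log₁₀(48.506) ≈ 33.72 dB
∠L = 0.00° − 75.96° = -75.96°

ω = 1: 45.9 dB, -11.3°; ω = 20: 33.7 dB, -76.0°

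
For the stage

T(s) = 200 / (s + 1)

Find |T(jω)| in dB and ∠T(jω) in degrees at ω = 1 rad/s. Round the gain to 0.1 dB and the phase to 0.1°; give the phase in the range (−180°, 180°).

Substitute s = j1:
Numerator: 200 = 200 + j0
Denominator: (j1) + 1 = 1 + j1
|N| = √(200² + 0²) ≈ 200, ∠N ≈ 0.00°
|D| = √(1² + 1²) ≈ 1.4142, ∠D ≈ 45.00°
|T| = 200 / 1.4142 ≈ 141.42
Gain = 20 log₁₀(141.42) ≈ 43.01 dB
∠T = 0.00° − 45.00° = -45.00°

43.0 dB, -45.0°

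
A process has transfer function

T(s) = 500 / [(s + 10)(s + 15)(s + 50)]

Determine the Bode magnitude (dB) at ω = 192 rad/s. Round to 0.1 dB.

At s = jω = j192:
pole (s+10): 10 + j192 → |·| = √(10²+192²) = √36964 ≈ 192.26, ∠ = arctan(192/10) ≈ 87.02°
pole (s+15): 15 + j192 → |·| = √(15²+192²) = √37089 ≈ 192.59, ∠ = arctan(192/15) ≈ 85.53°
pole (s+50): 50 + j192 → |·| = √(50²+192²) = √39364 ≈ 198.4, ∠ = arctan(192/50) ≈ 75.40°
|T| = 500 / 7.3462e+06 ≈ 6.8062e-05
Gain = 20 log₁₀(6.8062e-05) ≈ -83.34 dB

-83.3 dB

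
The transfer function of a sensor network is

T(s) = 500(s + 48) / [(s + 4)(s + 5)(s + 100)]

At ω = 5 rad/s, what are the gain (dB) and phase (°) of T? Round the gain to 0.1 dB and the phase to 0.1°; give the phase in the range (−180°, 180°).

At s = jω = j5:
zero (s+48): 48 + j5 → |·| = √(48²+5²) = √2329 ≈ 48.26, ∠ = arctan(5/48) ≈ 5.95°
pole (s+4): 4 + j5 → |·| = √(4²+5²) = √41 ≈ 6.4031, ∠ = arctan(5/4) ≈ 51.34°
pole (s+5): 5 + j5 → |·| = √(5²+5²) = √50 ≈ 7.0711, ∠ = arctan(5/5) ≈ 45.00°
pole (s+100): 100 + j5 → |·| = √(100²+5²) = √10025 ≈ 100.12, ∠ = arctan(5/100) ≈ 2.86°
|T| = 500 · 48.26 / 4533.1 ≈ 5.3231
Gain = 20 log₁₀(5.3231) ≈ 14.52 dB
∠T = 5.95° − 99.20° = -93.25°

14.5 dB, -93.3°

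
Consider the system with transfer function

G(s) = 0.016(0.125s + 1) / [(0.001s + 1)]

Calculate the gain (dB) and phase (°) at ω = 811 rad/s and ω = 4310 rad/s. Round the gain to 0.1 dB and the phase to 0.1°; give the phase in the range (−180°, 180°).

At ω = 811 rad/s:
zero (1 + j811·0.125) = 1 + j101.375 → |·| ≈ 101.38, ∠ ≈ 89.43°
pole (1 + j811·0.001) = 1 + j0.811 → |·| ≈ 1.2875, ∠ ≈ 39.04°
|G| = 0.016 · 101.38 / (1.2875) ≈ 1.2599
Gain = 20 log₁₀(1.2599) ≈ 2.01 dB
∠G = (89.43°) − (39.04°) = 50.39°

At ω = 4310 rad/s:
zero (1 + j4310·0.125) = 1 + j538.75 → |·| ≈ 538.75, ∠ ≈ 89.89°
pole (1 + j4310·0.001) = 1 + j4.31 → |·| ≈ 4.4245, ∠ ≈ 76.94°
|G| = 0.016 · 538.75 / (4.4245) ≈ 1.9482
Gain = 20 log₁₀(1.9482) ≈ 5.79 dB
∠G = (89.89°) − (76.94°) = 12.95°

ω = 811: 2.0 dB, 50.4°; ω = 4310: 5.8 dB, 13.0°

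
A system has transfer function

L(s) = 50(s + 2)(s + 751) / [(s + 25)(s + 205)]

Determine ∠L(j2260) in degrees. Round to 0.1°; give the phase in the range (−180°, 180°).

-12.6°

At s = jω = j2260:
zero (s+2): 2 + j2260 → |·| = √(2²+2260²) = √5107604 ≈ 2260, ∠ = arctan(2260/2) ≈ 89.95°
zero (s+751): 751 + j2260 → |·| = √(751²+2260²) = √5671601 ≈ 2381.5, ∠ = arctan(2260/751) ≈ 71.62°
pole (s+25): 25 + j2260 → |·| = √(25²+2260²) = √5108225 ≈ 2260.1, ∠ = arctan(2260/25) ≈ 89.37°
pole (s+205): 205 + j2260 → |·| = √(205²+2260²) = √5149625 ≈ 2269.3, ∠ = arctan(2260/205) ≈ 84.82°
∠L = 161.57° − 174.19° = -12.62°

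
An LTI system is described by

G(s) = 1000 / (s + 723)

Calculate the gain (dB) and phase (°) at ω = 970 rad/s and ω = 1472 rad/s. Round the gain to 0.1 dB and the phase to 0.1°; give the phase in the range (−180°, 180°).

At s = jω = j970:
pole (s+723): 723 + j970 → |·| = √(723²+970²) = √1463629 ≈ 1209.8, ∠ = arctan(970/723) ≈ 53.30°
|G| = 1000 / 1209.8 ≈ 0.82658
Gain = 20 log₁₀(0.82658) ≈ -1.65 dB
∠G = 0.00° − 53.30° = -53.30°

At s = jω = j1472:
pole (s+723): 723 + j1472 → |·| = √(723²+1472²) = √2689513 ≈ 1640, ∠ = arctan(1472/723) ≈ 63.84°
|G| = 1000 / 1640 ≈ 0.60976
Gain = 20 log₁₀(0.60976) ≈ -4.30 dB
∠G = 0.00° − 63.84° = -63.84°

ω = 970: -1.7 dB, -53.3°; ω = 1472: -4.3 dB, -63.8°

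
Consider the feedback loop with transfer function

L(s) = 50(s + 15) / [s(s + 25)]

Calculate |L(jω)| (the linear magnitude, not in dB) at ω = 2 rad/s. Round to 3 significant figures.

At s = jω = j2:
zero (s+15): 15 + j2 → |·| = √(15²+2²) = √229 ≈ 15.133, ∠ = arctan(2/15) ≈ 7.59°
pole (s+25): 25 + j2 → |·| = √(25²+2²) = √629 ≈ 25.08, ∠ = arctan(2/25) ≈ 4.57°
pole at origin: |s| = 2, ∠ = 90.00° (in denominator)
|L| = 50 · 15.133 / 50.16 ≈ 15.085

15.1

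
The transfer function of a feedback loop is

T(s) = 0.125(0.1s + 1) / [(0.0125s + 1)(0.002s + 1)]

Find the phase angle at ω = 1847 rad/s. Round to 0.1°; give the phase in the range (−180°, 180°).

At ω = 1847 rad/s:
zero (1 + j1847·0.1) = 1 + j184.7 → |·| ≈ 184.7, ∠ ≈ 89.69°
pole (1 + j1847·0.0125) = 1 + j23.0875 → |·| ≈ 23.109, ∠ ≈ 87.52°
pole (1 + j1847·0.002) = 1 + j3.694 → |·| ≈ 3.827, ∠ ≈ 74.85°
∠T = (89.69°) − (87.52° + 74.85°) = -72.68°

-72.7°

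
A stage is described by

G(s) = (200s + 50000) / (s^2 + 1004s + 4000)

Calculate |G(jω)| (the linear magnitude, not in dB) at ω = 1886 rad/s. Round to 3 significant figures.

Substitute s = j1886:
Numerator: 200(j1886) + 50000 = 50000 + j377200
Denominator: (j1886)^2 + 1004(j1886) + 4000 = -3552996 + j1893544
|N| = √(50000² + 377200²) ≈ 3.805e+05, ∠N ≈ 82.45°
|D| = √(3552996² + 1893544²) ≈ 4.0261e+06, ∠D ≈ 151.94°
|G| = 3.805e+05 / 4.0261e+06 ≈ 0.094508

0.0945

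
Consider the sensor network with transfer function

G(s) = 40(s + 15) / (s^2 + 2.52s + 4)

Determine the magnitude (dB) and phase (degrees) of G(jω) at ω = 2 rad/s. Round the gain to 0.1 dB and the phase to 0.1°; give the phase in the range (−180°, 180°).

At s = jω = j2:
zero (s+15): 15 + j2 → |·| = √(15²+2²) = √229 ≈ 15.133, ∠ = arctan(2/15) ≈ 7.59°
quadratic: (j2)² + 2.52·j2 + 4 = 0 + j5.04 → |·| ≈ 5.04, ∠ ≈ 90.00°
|G| = 40 · 15.133 / 5.04 ≈ 120.1
Gain = 20 log₁₀(120.1) ≈ 41.59 dB
∠G = 7.59° − 90.00° = -82.41°

41.6 dB, -82.4°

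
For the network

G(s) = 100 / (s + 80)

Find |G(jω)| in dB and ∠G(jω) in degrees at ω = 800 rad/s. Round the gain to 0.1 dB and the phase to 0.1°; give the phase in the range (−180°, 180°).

-18.1 dB, -84.3°

Substitute s = j800:
Numerator: 100 = 100 + j0
Denominator: (j800) + 80 = 80 + j800
|N| = √(100² + 0²) ≈ 100, ∠N ≈ 0.00°
|D| = √(80² + 800²) ≈ 803.99, ∠D ≈ 84.29°
|G| = 100 / 803.99 ≈ 0.12438
Gain = 20 log₁₀(0.12438) ≈ -18.10 dB
∠G = 0.00° − 84.29° = -84.29°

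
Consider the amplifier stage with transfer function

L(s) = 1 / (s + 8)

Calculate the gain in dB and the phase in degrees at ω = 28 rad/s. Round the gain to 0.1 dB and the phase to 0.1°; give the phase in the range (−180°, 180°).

-29.3 dB, -74.1°

At s = jω = j28:
pole (s+8): 8 + j28 → |·| = √(8²+28²) = √848 ≈ 29.12, ∠ = arctan(28/8) ≈ 74.05°
|L| = 1 / 29.12 ≈ 0.034341
Gain = 20 log₁₀(0.034341) ≈ -29.28 dB
∠L = 0.00° − 74.05° = -74.05°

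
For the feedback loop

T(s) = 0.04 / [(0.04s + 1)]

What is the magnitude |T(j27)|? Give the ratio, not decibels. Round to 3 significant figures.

0.0272

At ω = 27 rad/s:
pole (1 + j27·0.04) = 1 + j1.08 → |·| ≈ 1.4719, ∠ ≈ 47.20°
|T| = 0.04 · 1 / (1.4719) ≈ 0.027176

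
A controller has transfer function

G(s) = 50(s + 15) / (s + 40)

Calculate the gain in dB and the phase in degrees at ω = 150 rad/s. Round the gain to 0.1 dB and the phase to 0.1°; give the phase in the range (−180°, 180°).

At s = jω = j150:
zero (s+15): 15 + j150 → |·| = √(15²+150²) = √22725 ≈ 150.75, ∠ = arctan(150/15) ≈ 84.29°
pole (s+40): 40 + j150 → |·| = √(40²+150²) = √24100 ≈ 155.24, ∠ = arctan(150/40) ≈ 75.07°
|G| = 50 · 150.75 / 155.24 ≈ 48.554
Gain = 20 log₁₀(48.554) ≈ 33.72 dB
∠G = 84.29° − 75.07° = 9.22°

33.7 dB, 9.2°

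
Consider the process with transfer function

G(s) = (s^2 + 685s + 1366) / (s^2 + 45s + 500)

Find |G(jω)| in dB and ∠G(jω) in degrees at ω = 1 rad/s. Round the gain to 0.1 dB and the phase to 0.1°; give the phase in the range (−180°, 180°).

9.7 dB, 21.5°

Substitute s = j1:
Numerator: (j1)^2 + 685(j1) + 1366 = 1365 + j685
Denominator: (j1)^2 + 45(j1) + 500 = 499 + j45
|N| = √(1365² + 685²) ≈ 1527.2, ∠N ≈ 26.65°
|D| = √(499² + 45²) ≈ 501.02, ∠D ≈ 5.15°
|G| = 1527.2 / 501.02 ≈ 3.0482
Gain = 20 log₁₀(3.0482) ≈ 9.68 dB
∠G = 26.65° − 5.15° = 21.50°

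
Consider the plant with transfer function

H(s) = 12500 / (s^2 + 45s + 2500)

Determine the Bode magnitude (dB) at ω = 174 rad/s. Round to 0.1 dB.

-7.3 dB

At s = jω = j174:
quadratic: (j174)² + 45·j174 + 2500 = -27776 + j7830 → |·| ≈ 28859, ∠ ≈ 164.26°
|H| = 12500 / 28859 ≈ 0.43314
Gain = 20 log₁₀(0.43314) ≈ -7.27 dB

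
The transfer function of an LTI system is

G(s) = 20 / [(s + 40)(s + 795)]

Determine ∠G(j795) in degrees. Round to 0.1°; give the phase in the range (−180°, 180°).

At s = jω = j795:
pole (s+40): 40 + j795 → |·| = √(40²+795²) = √633625 ≈ 796.01, ∠ = arctan(795/40) ≈ 87.12°
pole (s+795): 795 + j795 → |·| = √(795²+795²) = √1264050 ≈ 1124.3, ∠ = arctan(795/795) ≈ 45.00°
∠G = 0.00° − 132.12° = -132.12°

-132.1°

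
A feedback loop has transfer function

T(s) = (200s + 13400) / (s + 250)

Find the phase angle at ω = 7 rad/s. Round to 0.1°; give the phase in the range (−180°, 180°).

Substitute s = j7:
Numerator: 200(j7) + 13400 = 13400 + j1400
Denominator: (j7) + 250 = 250 + j7
|N| = √(13400² + 1400²) ≈ 13473, ∠N ≈ 5.96°
|D| = √(250² + 7²) ≈ 250.1, ∠D ≈ 1.60°
∠T = 5.96° − 1.60° = 4.36°

4.4°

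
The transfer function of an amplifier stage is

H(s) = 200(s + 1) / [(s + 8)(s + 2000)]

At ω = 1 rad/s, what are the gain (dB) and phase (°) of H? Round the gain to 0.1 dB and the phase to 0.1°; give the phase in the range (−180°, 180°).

-35.1 dB, 37.8°

At s = jω = j1:
zero (s+1): 1 + j1 → |·| = √(1²+1²) = √2 ≈ 1.4142, ∠ = arctan(1/1) ≈ 45.00°
pole (s+8): 8 + j1 → |·| = √(8²+1²) = √65 ≈ 8.0623, ∠ = arctan(1/8) ≈ 7.13°
pole (s+2000): 2000 + j1 → |·| = √(2000²+1²) = √4000001 ≈ 2000, ∠ = arctan(1/2000) ≈ 0.03°
|H| = 200 · 1.4142 / 16125 ≈ 0.01754
Gain = 20 log₁₀(0.01754) ≈ -35.12 dB
∠H = 45.00° − 7.16° = 37.84°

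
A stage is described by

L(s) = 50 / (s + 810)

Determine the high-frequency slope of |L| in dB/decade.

Each pole contributes −20 dB/decade at high frequency; each zero contributes +20 dB/decade.
Net: 0 zero(s) − 1 pole(s) → -20 dB/decade.

-20 dB/decade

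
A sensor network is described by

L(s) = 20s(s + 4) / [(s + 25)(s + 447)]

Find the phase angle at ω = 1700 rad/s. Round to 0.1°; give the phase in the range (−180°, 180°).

15.4°

At s = jω = j1700:
zero (s+4): 4 + j1700 → |·| = √(4²+1700²) = √2890016 ≈ 1700, ∠ = arctan(1700/4) ≈ 89.87°
zero at origin: s = j1700 → |·| = 1700, ∠ = 90.00°
pole (s+25): 25 + j1700 → |·| = √(25²+1700²) = √2890625 ≈ 1700.2, ∠ = arctan(1700/25) ≈ 89.16°
pole (s+447): 447 + j1700 → |·| = √(447²+1700²) = √3089809 ≈ 1757.8, ∠ = arctan(1700/447) ≈ 75.27°
∠L = 179.87° − 164.43° = 15.44°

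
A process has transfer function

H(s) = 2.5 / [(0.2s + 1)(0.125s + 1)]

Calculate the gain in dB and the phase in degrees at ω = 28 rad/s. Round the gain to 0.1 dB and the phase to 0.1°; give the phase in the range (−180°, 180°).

At ω = 28 rad/s:
pole (1 + j28·0.2) = 1 + j5.6 → |·| ≈ 5.6886, ∠ ≈ 79.88°
pole (1 + j28·0.125) = 1 + j3.5 → |·| ≈ 3.6401, ∠ ≈ 74.05°
|H| = 2.5 · 1 / (5.6886 · 3.6401) ≈ 0.12073
Gain = 20 log₁₀(0.12073) ≈ -18.36 dB
∠H = (0°) − (79.88° + 74.05°) = -153.93°

-18.4 dB, -153.9°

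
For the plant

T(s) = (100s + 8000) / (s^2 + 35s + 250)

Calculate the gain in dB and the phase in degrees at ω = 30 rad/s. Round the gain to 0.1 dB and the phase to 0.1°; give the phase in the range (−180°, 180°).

16.8 dB, -101.2°

Substitute s = j30:
Numerator: 100(j30) + 8000 = 8000 + j3000
Denominator: (j30)^2 + 35(j30) + 250 = -650 + j1050
|N| = √(8000² + 3000²) ≈ 8544, ∠N ≈ 20.56°
|D| = √(650² + 1050²) ≈ 1234.9, ∠D ≈ 121.76°
|T| = 8544 / 1234.9 ≈ 6.9188
Gain = 20 log₁₀(6.9188) ≈ 16.80 dB
∠T = 20.56° − 121.76° = -101.20°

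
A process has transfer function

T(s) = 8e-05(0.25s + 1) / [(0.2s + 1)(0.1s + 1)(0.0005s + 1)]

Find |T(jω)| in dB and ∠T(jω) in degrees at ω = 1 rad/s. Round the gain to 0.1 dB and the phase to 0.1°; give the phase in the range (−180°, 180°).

-81.9 dB, -3.0°

At ω = 1 rad/s:
zero (1 + j1·0.25) = 1 + j0.25 → |·| ≈ 1.0308, ∠ ≈ 14.04°
pole (1 + j1·0.2) = 1 + j0.2 → |·| ≈ 1.0198, ∠ ≈ 11.31°
pole (1 + j1·0.1) = 1 + j0.1 → |·| ≈ 1.005, ∠ ≈ 5.71°
pole (1 + j1·0.0005) = 1 + j0.0005 → |·| ≈ 1, ∠ ≈ 0.03°
|T| = 8e-05 · 1.0308 / (1.0198 · 1.005 · 1) ≈ 8.0461e-05
Gain = 20 log₁₀(8.0461e-05) ≈ -81.89 dB
∠T = (14.04°) − (11.31° + 5.71° + 0.03°) = -3.01°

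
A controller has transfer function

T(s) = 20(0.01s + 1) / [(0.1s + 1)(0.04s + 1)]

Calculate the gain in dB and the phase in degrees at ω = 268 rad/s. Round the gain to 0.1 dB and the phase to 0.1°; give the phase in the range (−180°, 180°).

-14.1 dB, -103.0°

At ω = 268 rad/s:
zero (1 + j268·0.01) = 1 + j2.68 → |·| ≈ 2.8605, ∠ ≈ 69.54°
pole (1 + j268·0.1) = 1 + j26.8 → |·| ≈ 26.819, ∠ ≈ 87.86°
pole (1 + j268·0.04) = 1 + j10.72 → |·| ≈ 10.767, ∠ ≈ 84.67°
|T| = 20 · 2.8605 / (26.819 · 10.767) ≈ 0.19812
Gain = 20 log₁₀(0.19812) ≈ -14.06 dB
∠T = (69.54°) − (87.86° + 84.67°) = -102.99°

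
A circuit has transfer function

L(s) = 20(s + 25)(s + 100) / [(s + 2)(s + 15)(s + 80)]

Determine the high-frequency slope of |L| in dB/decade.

Each pole contributes −20 dB/decade at high frequency; each zero contributes +20 dB/decade.
Net: 2 zero(s) − 3 pole(s) → -20 dB/decade.

-20 dB/decade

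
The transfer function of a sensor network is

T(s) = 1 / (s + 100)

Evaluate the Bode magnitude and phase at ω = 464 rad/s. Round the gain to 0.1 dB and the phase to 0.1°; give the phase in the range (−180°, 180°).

-53.5 dB, -77.8°

At s = jω = j464:
pole (s+100): 100 + j464 → |·| = √(100²+464²) = √225296 ≈ 474.65, ∠ = arctan(464/100) ≈ 77.84°
|T| = 1 / 474.65 ≈ 0.0021068
Gain = 20 log₁₀(0.0021068) ≈ -53.53 dB
∠T = 0.00° − 77.84° = -77.84°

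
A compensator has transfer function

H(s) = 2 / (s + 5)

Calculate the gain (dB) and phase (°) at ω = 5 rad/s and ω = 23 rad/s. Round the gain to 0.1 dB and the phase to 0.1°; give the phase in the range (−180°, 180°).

ω = 5: -11.0 dB, -45.0°; ω = 23: -21.4 dB, -77.7°

At s = jω = j5:
pole (s+5): 5 + j5 → |·| = √(5²+5²) = √50 ≈ 7.0711, ∠ = arctan(5/5) ≈ 45.00°
|H| = 2 / 7.0711 ≈ 0.28284
Gain = 20 log₁₀(0.28284) ≈ -10.97 dB
∠H = 0.00° − 45.00° = -45.00°

At s = jω = j23:
pole (s+5): 5 + j23 → |·| = √(5²+23²) = √554 ≈ 23.537, ∠ = arctan(23/5) ≈ 77.74°
|H| = 2 / 23.537 ≈ 0.084973
Gain = 20 log₁₀(0.084973) ≈ -21.41 dB
∠H = 0.00° − 77.74° = -77.74°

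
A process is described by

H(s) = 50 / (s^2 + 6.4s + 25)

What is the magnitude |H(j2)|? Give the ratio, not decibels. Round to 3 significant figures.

At s = jω = j2:
quadratic: (j2)² + 6.4·j2 + 25 = 21 + j12.8 → |·| ≈ 24.593, ∠ ≈ 31.36°
|H| = 50 / 24.593 ≈ 2.0331

2.03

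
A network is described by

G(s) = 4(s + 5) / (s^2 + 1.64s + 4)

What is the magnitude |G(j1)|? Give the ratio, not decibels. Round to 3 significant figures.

5.97

At s = jω = j1:
zero (s+5): 5 + j1 → |·| = √(5²+1²) = √26 ≈ 5.099, ∠ = arctan(1/5) ≈ 11.31°
quadratic: (j1)² + 1.64·j1 + 4 = 3 + j1.64 → |·| ≈ 3.419, ∠ ≈ 28.66°
|G| = 4 · 5.099 / 3.419 ≈ 5.9655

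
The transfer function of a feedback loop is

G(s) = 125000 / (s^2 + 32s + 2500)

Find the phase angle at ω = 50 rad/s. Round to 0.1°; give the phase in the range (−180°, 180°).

-90.0°

At s = jω = j50:
quadratic: (j50)² + 32·j50 + 2500 = 0 + j1600 → |·| ≈ 1600, ∠ ≈ 90.00°
∠G = 0.00° − 90.00° = -90.00°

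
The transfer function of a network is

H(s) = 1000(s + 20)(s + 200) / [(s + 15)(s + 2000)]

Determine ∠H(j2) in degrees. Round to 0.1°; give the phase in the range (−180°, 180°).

-1.4°

At s = jω = j2:
zero (s+20): 20 + j2 → |·| = √(20²+2²) = √404 ≈ 20.1, ∠ = arctan(2/20) ≈ 5.71°
zero (s+200): 200 + j2 → |·| = √(200²+2²) = √40004 ≈ 200.01, ∠ = arctan(2/200) ≈ 0.57°
pole (s+15): 15 + j2 → |·| = √(15²+2²) = √229 ≈ 15.133, ∠ = arctan(2/15) ≈ 7.59°
pole (s+2000): 2000 + j2 → |·| = √(2000²+2²) = √4000004 ≈ 2000, ∠ = arctan(2/2000) ≈ 0.06°
∠H = 6.28° − 7.65° = -1.37°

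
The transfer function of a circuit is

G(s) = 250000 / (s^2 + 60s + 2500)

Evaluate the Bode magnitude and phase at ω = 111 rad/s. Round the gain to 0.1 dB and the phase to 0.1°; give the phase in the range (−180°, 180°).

At s = jω = j111:
quadratic: (j111)² + 60·j111 + 2500 = -9821 + j6660 → |·| ≈ 11866, ∠ ≈ 145.86°
|G| = 250000 / 11866 ≈ 21.069
Gain = 20 log₁₀(21.069) ≈ 26.47 dB
∠G = 0.00° − 145.86° = -145.86°

26.5 dB, -145.9°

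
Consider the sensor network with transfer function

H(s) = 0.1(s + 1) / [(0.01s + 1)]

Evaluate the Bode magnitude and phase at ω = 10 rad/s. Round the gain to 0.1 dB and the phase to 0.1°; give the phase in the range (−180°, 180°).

0.0 dB, 78.6°

At ω = 10 rad/s:
zero (1 + j10·1) = 1 + j10 → |·| ≈ 10.05, ∠ ≈ 84.29°
pole (1 + j10·0.01) = 1 + j0.1 → |·| ≈ 1.005, ∠ ≈ 5.71°
|H| = 0.1 · 10.05 / (1.005) ≈ 1
Gain = 20 log₁₀(1) ≈ 0.00 dB
∠H = (84.29°) − (5.71°) = 78.58°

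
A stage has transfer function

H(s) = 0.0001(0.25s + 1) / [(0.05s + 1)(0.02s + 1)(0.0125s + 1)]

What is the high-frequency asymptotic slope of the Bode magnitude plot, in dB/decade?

-40 dB/decade

Each pole contributes −20 dB/decade at high frequency; each zero contributes +20 dB/decade.
Net: 1 zero(s) − 3 pole(s) → -40 dB/decade.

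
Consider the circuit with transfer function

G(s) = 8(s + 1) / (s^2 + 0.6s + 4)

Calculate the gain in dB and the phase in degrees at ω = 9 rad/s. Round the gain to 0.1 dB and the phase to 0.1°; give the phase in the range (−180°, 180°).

At s = jω = j9:
zero (s+1): 1 + j9 → |·| = √(1²+9²) = √82 ≈ 9.0554, ∠ = arctan(9/1) ≈ 83.66°
quadratic: (j9)² + 0.6·j9 + 4 = -77 + j5.4 → |·| ≈ 77.189, ∠ ≈ 175.99°
|G| = 8 · 9.0554 / 77.189 ≈ 0.93852
Gain = 20 log₁₀(0.93852) ≈ -0.55 dB
∠G = 83.66° − 175.99° = -92.33°

-0.6 dB, -92.3°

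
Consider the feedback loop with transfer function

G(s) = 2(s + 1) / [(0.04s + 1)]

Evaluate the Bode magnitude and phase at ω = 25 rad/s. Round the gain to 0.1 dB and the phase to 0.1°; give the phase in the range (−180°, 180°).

31.0 dB, 42.7°

At ω = 25 rad/s:
zero (1 + j25·1) = 1 + j25 → |·| ≈ 25.02, ∠ ≈ 87.71°
pole (1 + j25·0.04) = 1 + j1 → |·| ≈ 1.4142, ∠ ≈ 45.00°
|G| = 2 · 25.02 / (1.4142) ≈ 35.384
Gain = 20 log₁₀(35.384) ≈ 30.98 dB
∠G = (87.71°) − (45.00°) = 42.71°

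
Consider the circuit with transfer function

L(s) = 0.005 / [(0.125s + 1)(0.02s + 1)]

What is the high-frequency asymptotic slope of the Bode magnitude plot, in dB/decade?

Each pole contributes −20 dB/decade at high frequency; each zero contributes +20 dB/decade.
Net: 0 zero(s) − 2 pole(s) → -40 dB/decade.

-40 dB/decade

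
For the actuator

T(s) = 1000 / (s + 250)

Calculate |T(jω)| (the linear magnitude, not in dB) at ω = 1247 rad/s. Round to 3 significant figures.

0.786

Substitute s = j1247:
Numerator: 1000 = 1000 + j0
Denominator: (j1247) + 250 = 250 + j1247
|N| = √(1000² + 0²) ≈ 1000, ∠N ≈ 0.00°
|D| = √(250² + 1247²) ≈ 1271.8, ∠D ≈ 78.66°
|T| = 1000 / 1271.8 ≈ 0.78629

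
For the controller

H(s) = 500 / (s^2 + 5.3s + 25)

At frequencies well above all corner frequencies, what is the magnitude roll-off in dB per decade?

Each pole contributes −20 dB/decade at high frequency; each zero contributes +20 dB/decade.
Net: 0 zero(s) − 2 pole(s) → -40 dB/decade.

-40 dB/decade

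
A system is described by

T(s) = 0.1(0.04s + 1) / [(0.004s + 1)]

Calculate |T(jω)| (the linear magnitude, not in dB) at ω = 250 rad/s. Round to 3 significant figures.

At ω = 250 rad/s:
zero (1 + j250·0.04) = 1 + j10 → |·| ≈ 10.05, ∠ ≈ 84.29°
pole (1 + j250·0.004) = 1 + j1 → |·| ≈ 1.4142, ∠ ≈ 45.00°
|T| = 0.1 · 10.05 / (1.4142) ≈ 0.71065

0.711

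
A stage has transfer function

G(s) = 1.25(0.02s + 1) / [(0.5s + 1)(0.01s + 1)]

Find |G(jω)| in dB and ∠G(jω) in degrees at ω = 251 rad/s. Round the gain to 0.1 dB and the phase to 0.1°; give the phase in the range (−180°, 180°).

At ω = 251 rad/s:
zero (1 + j251·0.02) = 1 + j5.02 → |·| ≈ 5.1186, ∠ ≈ 78.73°
pole (1 + j251·0.5) = 1 + j125.5 → |·| ≈ 125.5, ∠ ≈ 89.54°
pole (1 + j251·0.01) = 1 + j2.51 → |·| ≈ 2.7019, ∠ ≈ 68.28°
|G| = 1.25 · 5.1186 / (125.5 · 2.7019) ≈ 0.018869
Gain = 20 log₁₀(0.018869) ≈ -34.49 dB
∠G = (78.73°) − (89.54° + 68.28°) = -79.09°

-34.5 dB, -79.1°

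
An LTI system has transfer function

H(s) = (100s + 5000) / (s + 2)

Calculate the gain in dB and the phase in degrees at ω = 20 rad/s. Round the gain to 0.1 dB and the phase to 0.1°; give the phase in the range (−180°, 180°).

48.6 dB, -62.5°

Substitute s = j20:
Numerator: 100(j20) + 5000 = 5000 + j2000
Denominator: (j20) + 2 = 2 + j20
|N| = √(5000² + 2000²) ≈ 5385.2, ∠N ≈ 21.80°
|D| = √(2² + 20²) ≈ 20.1, ∠D ≈ 84.29°
|H| = 5385.2 / 20.1 ≈ 267.92
Gain = 20 log₁₀(267.92) ≈ 48.56 dB
∠H = 21.80° − 84.29° = -62.49°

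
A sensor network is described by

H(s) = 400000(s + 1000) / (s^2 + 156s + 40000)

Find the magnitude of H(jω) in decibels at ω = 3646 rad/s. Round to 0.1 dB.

41.1 dB

At s = jω = j3646:
zero (s+1000): 1000 + j3646 → |·| = √(1000²+3646²) = √14293316 ≈ 3780.7, ∠ = arctan(3646/1000) ≈ 74.66°
quadratic: (j3646)² + 156·j3646 + 40000 = -13253316 + j568776 → |·| ≈ 1.3266e+07, ∠ ≈ 177.54°
|H| = 400000 · 3780.7 / 1.3266e+07 ≈ 114
Gain = 20 log₁₀(114) ≈ 41.14 dB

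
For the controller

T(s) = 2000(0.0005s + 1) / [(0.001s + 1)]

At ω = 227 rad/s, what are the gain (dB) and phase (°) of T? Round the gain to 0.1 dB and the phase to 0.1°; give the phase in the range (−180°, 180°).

At ω = 227 rad/s:
zero (1 + j227·0.0005) = 1 + j0.1135 → |·| ≈ 1.0064, ∠ ≈ 6.48°
pole (1 + j227·0.001) = 1 + j0.227 → |·| ≈ 1.0254, ∠ ≈ 12.79°
|T| = 2000 · 1.0064 / (1.0254) ≈ 1962.9
Gain = 20 log₁₀(1962.9) ≈ 65.86 dB
∠T = (6.48°) − (12.79°) = -6.31°

65.9 dB, -6.3°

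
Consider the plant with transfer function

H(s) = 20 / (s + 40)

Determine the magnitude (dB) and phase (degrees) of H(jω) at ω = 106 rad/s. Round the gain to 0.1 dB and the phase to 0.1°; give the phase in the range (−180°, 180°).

Substitute s = j106:
Numerator: 20 = 20 + j0
Denominator: (j106) + 40 = 40 + j106
|N| = √(20² + 0²) ≈ 20, ∠N ≈ 0.00°
|D| = √(40² + 106²) ≈ 113.3, ∠D ≈ 69.33°
|H| = 20 / 113.3 ≈ 0.17652
Gain = 20 log₁₀(0.17652) ≈ -15.06 dB
∠H = 0.00° − 69.33° = -69.33°

-15.1 dB, -69.3°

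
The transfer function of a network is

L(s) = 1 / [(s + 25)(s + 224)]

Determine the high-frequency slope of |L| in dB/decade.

Each pole contributes −20 dB/decade at high frequency; each zero contributes +20 dB/decade.
Net: 0 zero(s) − 2 pole(s) → -40 dB/decade.

-40 dB/decade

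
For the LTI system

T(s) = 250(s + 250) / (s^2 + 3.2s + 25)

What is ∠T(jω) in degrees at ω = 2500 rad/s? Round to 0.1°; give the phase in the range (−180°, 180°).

-95.6°

At s = jω = j2500:
zero (s+250): 250 + j2500 → |·| = √(250²+2500²) = √6312500 ≈ 2512.5, ∠ = arctan(2500/250) ≈ 84.29°
quadratic: (j2500)² + 3.2·j2500 + 25 = -6249975 + j8000 → |·| ≈ 6.25e+06, ∠ ≈ 179.93°
∠T = 84.29° − 179.93° = -95.64°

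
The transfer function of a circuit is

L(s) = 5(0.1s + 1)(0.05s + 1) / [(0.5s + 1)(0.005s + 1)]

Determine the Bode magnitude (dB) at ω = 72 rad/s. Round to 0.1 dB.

11.0 dB

At ω = 72 rad/s:
zero (1 + j72·0.1) = 1 + j7.2 → |·| ≈ 7.2691, ∠ ≈ 82.09°
zero (1 + j72·0.05) = 1 + j3.6 → |·| ≈ 3.7363, ∠ ≈ 74.48°
pole (1 + j72·0.5) = 1 + j36 → |·| ≈ 36.014, ∠ ≈ 88.41°
pole (1 + j72·0.005) = 1 + j0.36 → |·| ≈ 1.0628, ∠ ≈ 19.80°
|L| = 5 · 7.2691 · 3.7363 / (36.014 · 1.0628) ≈ 3.5479
Gain = 20 log₁₀(3.5479) ≈ 11.00 dB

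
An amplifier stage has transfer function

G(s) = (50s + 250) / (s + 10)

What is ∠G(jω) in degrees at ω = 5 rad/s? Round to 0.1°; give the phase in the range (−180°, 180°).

18.4°

Substitute s = j5:
Numerator: 50(j5) + 250 = 250 + j250
Denominator: (j5) + 10 = 10 + j5
|N| = √(250² + 250²) ≈ 353.55, ∠N ≈ 45.00°
|D| = √(10² + 5²) ≈ 11.18, ∠D ≈ 26.57°
∠G = 45.00° − 26.57° = 18.43°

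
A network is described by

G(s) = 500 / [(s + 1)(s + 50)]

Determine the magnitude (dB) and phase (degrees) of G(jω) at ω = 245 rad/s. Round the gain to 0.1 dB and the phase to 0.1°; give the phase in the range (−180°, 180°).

-41.8 dB, -168.2°

At s = jω = j245:
pole (s+1): 1 + j245 → |·| = √(1²+245²) = √60026 ≈ 245, ∠ = arctan(245/1) ≈ 89.77°
pole (s+50): 50 + j245 → |·| = √(50²+245²) = √62525 ≈ 250.05, ∠ = arctan(245/50) ≈ 78.47°
|G| = 500 / 61262 ≈ 0.0081617
Gain = 20 log₁₀(0.0081617) ≈ -41.76 dB
∠G = 0.00° − 168.24° = -168.24°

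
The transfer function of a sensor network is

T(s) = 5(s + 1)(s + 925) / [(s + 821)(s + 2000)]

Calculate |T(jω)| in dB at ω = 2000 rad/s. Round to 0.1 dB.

At s = jω = j2000:
zero (s+1): 1 + j2000 → |·| = √(1²+2000²) = √4000001 ≈ 2000, ∠ = arctan(2000/1) ≈ 89.97°
zero (s+925): 925 + j2000 → |·| = √(925²+2000²) = √4855625 ≈ 2203.5, ∠ = arctan(2000/925) ≈ 65.18°
pole (s+821): 821 + j2000 → |·| = √(821²+2000²) = √4674041 ≈ 2162, ∠ = arctan(2000/821) ≈ 67.68°
pole (s+2000): 2000 + j2000 → |·| = √(2000²+2000²) = √8000000 ≈ 2828.4, ∠ = arctan(2000/2000) ≈ 45.00°
|T| = 5 · 4.407e+06 / 6.115e+06 ≈ 3.6034
Gain = 20 log₁₀(3.6034) ≈ 11.13 dB

11.1 dB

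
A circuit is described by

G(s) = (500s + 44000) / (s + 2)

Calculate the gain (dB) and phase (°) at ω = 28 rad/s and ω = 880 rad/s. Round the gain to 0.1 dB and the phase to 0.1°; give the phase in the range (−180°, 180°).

Substitute s = j28:
Numerator: 500(j28) + 44000 = 44000 + j14000
Denominator: (j28) + 2 = 2 + j28
|N| = √(44000² + 14000²) ≈ 46174, ∠N ≈ 17.65°
|D| = √(2² + 28²) ≈ 28.071, ∠D ≈ 85.91°
|G| = 46174 / 28.071 ≈ 1644.9
Gain = 20 log₁₀(1644.9) ≈ 64.32 dB
∠G = 17.65° − 85.91° = -68.26°

Substitute s = j880:
Numerator: 500(j880) + 44000 = 44000 + j440000
Denominator: (j880) + 2 = 2 + j880
|N| = √(44000² + 440000²) ≈ 4.4219e+05, ∠N ≈ 84.29°
|D| = √(2² + 880²) ≈ 880, ∠D ≈ 89.87°
|G| = 4.4219e+05 / 880 ≈ 502.49
Gain = 20 log₁₀(502.49) ≈ 54.02 dB
∠G = 84.29° − 89.87° = -5.58°

ω = 28: 64.3 dB, -68.3°; ω = 880: 54.0 dB, -5.6°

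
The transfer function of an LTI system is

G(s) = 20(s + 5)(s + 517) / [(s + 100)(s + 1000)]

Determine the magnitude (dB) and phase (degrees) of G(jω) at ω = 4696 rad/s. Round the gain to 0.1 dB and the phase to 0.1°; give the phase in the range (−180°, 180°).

25.9 dB, 6.9°

At s = jω = j4696:
zero (s+5): 5 + j4696 → |·| = √(5²+4696²) = √22052441 ≈ 4696, ∠ = arctan(4696/5) ≈ 89.94°
zero (s+517): 517 + j4696 → |·| = √(517²+4696²) = √22319705 ≈ 4724.4, ∠ = arctan(4696/517) ≈ 83.72°
pole (s+100): 100 + j4696 → |·| = √(100²+4696²) = √22062416 ≈ 4697.1, ∠ = arctan(4696/100) ≈ 88.78°
pole (s+1000): 1000 + j4696 → |·| = √(1000²+4696²) = √23052416 ≈ 4801.3, ∠ = arctan(4696/1000) ≈ 77.98°
|G| = 20 · 2.2186e+07 / 2.2552e+07 ≈ 19.675
Gain = 20 log₁₀(19.675) ≈ 25.88 dB
∠G = 173.66° − 166.76° = 6.90°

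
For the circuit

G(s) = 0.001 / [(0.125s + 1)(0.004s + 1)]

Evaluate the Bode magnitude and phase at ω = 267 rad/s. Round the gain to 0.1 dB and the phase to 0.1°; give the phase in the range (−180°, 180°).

At ω = 267 rad/s:
pole (1 + j267·0.125) = 1 + j33.375 → |·| ≈ 33.39, ∠ ≈ 88.28°
pole (1 + j267·0.004) = 1 + j1.068 → |·| ≈ 1.4631, ∠ ≈ 46.88°
|G| = 0.001 · 1 / (33.39 · 1.4631) ≈ 2.047e-05
Gain = 20 log₁₀(2.047e-05) ≈ -93.78 dB
∠G = (0°) − (88.28° + 46.88°) = -135.16°

-93.8 dB, -135.2°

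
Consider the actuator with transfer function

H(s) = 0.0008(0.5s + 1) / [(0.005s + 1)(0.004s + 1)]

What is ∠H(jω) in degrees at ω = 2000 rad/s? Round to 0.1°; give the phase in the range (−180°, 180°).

-77.2°

At ω = 2000 rad/s:
zero (1 + j2000·0.5) = 1 + j1000 → |·| ≈ 1000, ∠ ≈ 89.94°
pole (1 + j2000·0.005) = 1 + j10 → |·| ≈ 10.05, ∠ ≈ 84.29°
pole (1 + j2000·0.004) = 1 + j8 → |·| ≈ 8.0623, ∠ ≈ 82.87°
∠H = (89.94°) − (84.29° + 82.87°) = -77.22°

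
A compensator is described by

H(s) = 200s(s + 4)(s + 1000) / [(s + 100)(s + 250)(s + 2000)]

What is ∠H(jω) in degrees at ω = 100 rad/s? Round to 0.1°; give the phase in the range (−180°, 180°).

At s = jω = j100:
zero (s+4): 4 + j100 → |·| = √(4²+100²) = √10016 ≈ 100.08, ∠ = arctan(100/4) ≈ 87.71°
zero (s+1000): 1000 + j100 → |·| = √(1000²+100²) = √1010000 ≈ 1005, ∠ = arctan(100/1000) ≈ 5.71°
zero at origin: s = j100 → |·| = 100, ∠ = 90.00°
pole (s+100): 100 + j100 → |·| = √(100²+100²) = √20000 ≈ 141.42, ∠ = arctan(100/100) ≈ 45.00°
pole (s+250): 250 + j100 → |·| = √(250²+100²) = √72500 ≈ 269.26, ∠ = arctan(100/250) ≈ 21.80°
pole (s+2000): 2000 + j100 → |·| = √(2000²+100²) = √4010000 ≈ 2002.5, ∠ = arctan(100/2000) ≈ 2.86°
∠H = 183.42° − 69.66° = 113.76°

113.8°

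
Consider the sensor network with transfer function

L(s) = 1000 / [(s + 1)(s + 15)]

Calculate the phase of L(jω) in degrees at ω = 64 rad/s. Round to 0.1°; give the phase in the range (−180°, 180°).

At s = jω = j64:
pole (s+1): 1 + j64 → |·| = √(1²+64²) = √4097 ≈ 64.008, ∠ = arctan(64/1) ≈ 89.10°
pole (s+15): 15 + j64 → |·| = √(15²+64²) = √4321 ≈ 65.734, ∠ = arctan(64/15) ≈ 76.81°
∠L = 0.00° − 165.91° = -165.91°

-165.9°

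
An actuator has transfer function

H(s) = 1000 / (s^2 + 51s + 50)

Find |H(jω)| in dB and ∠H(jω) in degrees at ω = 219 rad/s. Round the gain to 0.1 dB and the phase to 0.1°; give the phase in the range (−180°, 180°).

-33.8 dB, -166.9°

Substitute s = j219:
Numerator: 1000 = 1000 + j0
Denominator: (j219)^2 + 51(j219) + 50 = -47911 + j11169
|N| = √(1000² + 0²) ≈ 1000, ∠N ≈ 0.00°
|D| = √(47911² + 11169²) ≈ 49196, ∠D ≈ 166.88°
|H| = 1000 / 49196 ≈ 0.020327
Gain = 20 log₁₀(0.020327) ≈ -33.84 dB
∠H = 0.00° − 166.88° = -166.88°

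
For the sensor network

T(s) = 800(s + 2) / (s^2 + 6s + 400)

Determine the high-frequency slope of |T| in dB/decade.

-20 dB/decade

Each pole contributes −20 dB/decade at high frequency; each zero contributes +20 dB/decade.
Net: 1 zero(s) − 2 pole(s) → -20 dB/decade.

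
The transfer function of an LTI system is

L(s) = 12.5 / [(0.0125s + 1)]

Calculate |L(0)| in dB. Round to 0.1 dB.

21.9 dB

L(0) = 12.5 · 1 / 1 = 12.5
20 log₁₀(12.5) ≈ 21.94 dB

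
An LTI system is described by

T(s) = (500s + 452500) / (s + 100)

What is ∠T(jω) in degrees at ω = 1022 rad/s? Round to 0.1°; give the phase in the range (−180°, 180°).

Substitute s = j1022:
Numerator: 500(j1022) + 452500 = 452500 + j511000
Denominator: (j1022) + 100 = 100 + j1022
|N| = √(452500² + 511000²) ≈ 6.8255e+05, ∠N ≈ 48.47°
|D| = √(100² + 1022²) ≈ 1026.9, ∠D ≈ 84.41°
∠T = 48.47° − 84.41° = -35.94°

-35.9°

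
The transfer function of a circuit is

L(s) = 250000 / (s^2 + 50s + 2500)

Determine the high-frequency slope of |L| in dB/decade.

Each pole contributes −20 dB/decade at high frequency; each zero contributes +20 dB/decade.
Net: 0 zero(s) − 2 pole(s) → -40 dB/decade.

-40 dB/decade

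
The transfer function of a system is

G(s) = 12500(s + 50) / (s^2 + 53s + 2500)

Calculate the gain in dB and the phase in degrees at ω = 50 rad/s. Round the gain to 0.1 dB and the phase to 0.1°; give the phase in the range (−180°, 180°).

50.5 dB, -45.0°

At s = jω = j50:
zero (s+50): 50 + j50 → |·| = √(50²+50²) = √5000 ≈ 70.711, ∠ = arctan(50/50) ≈ 45.00°
quadratic: (j50)² + 53·j50 + 2500 = 0 + j2650 → |·| ≈ 2650, ∠ ≈ 90.00°
|G| = 12500 · 70.711 / 2650 ≈ 333.54
Gain = 20 log₁₀(333.54) ≈ 50.46 dB
∠G = 45.00° − 90.00° = -45.00°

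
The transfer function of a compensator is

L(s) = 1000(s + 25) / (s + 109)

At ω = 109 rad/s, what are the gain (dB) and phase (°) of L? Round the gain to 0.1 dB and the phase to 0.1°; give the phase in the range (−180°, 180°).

At s = jω = j109:
zero (s+25): 25 + j109 → |·| = √(25²+109²) = √12506 ≈ 111.83, ∠ = arctan(109/25) ≈ 77.08°
pole (s+109): 109 + j109 → |·| = √(109²+109²) = √23762 ≈ 154.15, ∠ = arctan(109/109) ≈ 45.00°
|L| = 1000 · 111.83 / 154.15 ≈ 725.46
Gain = 20 log₁₀(725.46) ≈ 57.21 dB
∠L = 77.08° − 45.00° = 32.08°

57.2 dB, 32.1°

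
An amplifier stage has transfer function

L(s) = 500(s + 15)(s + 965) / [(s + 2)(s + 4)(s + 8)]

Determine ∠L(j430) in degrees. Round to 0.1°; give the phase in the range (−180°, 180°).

-156.1°

At s = jω = j430:
zero (s+15): 15 + j430 → |·| = √(15²+430²) = √185125 ≈ 430.26, ∠ = arctan(430/15) ≈ 88.00°
zero (s+965): 965 + j430 → |·| = √(965²+430²) = √1116125 ≈ 1056.5, ∠ = arctan(430/965) ≈ 24.02°
pole (s+2): 2 + j430 → |·| = √(2²+430²) = √184904 ≈ 430, ∠ = arctan(430/2) ≈ 89.73°
pole (s+4): 4 + j430 → |·| = √(4²+430²) = √184916 ≈ 430.02, ∠ = arctan(430/4) ≈ 89.47°
pole (s+8): 8 + j430 → |·| = √(8²+430²) = √184964 ≈ 430.07, ∠ = arctan(430/8) ≈ 88.93°
∠L = 112.02° − 268.13° = -156.11°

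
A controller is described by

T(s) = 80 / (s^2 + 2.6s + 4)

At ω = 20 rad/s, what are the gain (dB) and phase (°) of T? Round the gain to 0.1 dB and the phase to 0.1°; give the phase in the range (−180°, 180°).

-14.0 dB, -172.5°

At s = jω = j20:
quadratic: (j20)² + 2.6·j20 + 4 = -396 + j52 → |·| ≈ 399.4, ∠ ≈ 172.52°
|T| = 80 / 399.4 ≈ 0.2003
Gain = 20 log₁₀(0.2003) ≈ -13.97 dB
∠T = 0.00° − 172.52° = -172.52°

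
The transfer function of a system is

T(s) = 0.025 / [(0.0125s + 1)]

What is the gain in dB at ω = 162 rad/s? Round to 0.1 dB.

At ω = 162 rad/s:
pole (1 + j162·0.0125) = 1 + j2.025 → |·| ≈ 2.2585, ∠ ≈ 63.72°
|T| = 0.025 · 1 / (2.2585) ≈ 0.011069
Gain = 20 log₁₀(0.011069) ≈ -39.12 dB

-39.1 dB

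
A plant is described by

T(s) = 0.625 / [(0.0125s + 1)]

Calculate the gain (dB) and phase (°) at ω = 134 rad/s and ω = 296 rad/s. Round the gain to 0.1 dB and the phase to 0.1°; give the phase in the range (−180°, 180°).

ω = 134: -9.9 dB, -59.2°; ω = 296: -15.8 dB, -74.9°

At ω = 134 rad/s:
pole (1 + j134·0.0125) = 1 + j1.675 → |·| ≈ 1.9508, ∠ ≈ 59.16°
|T| = 0.625 · 1 / (1.9508) ≈ 0.32038
Gain = 20 log₁₀(0.32038) ≈ -9.89 dB
∠T = (0°) − (59.16°) = -59.16°

At ω = 296 rad/s:
pole (1 + j296·0.0125) = 1 + j3.7 → |·| ≈ 3.8328, ∠ ≈ 74.88°
|T| = 0.625 · 1 / (3.8328) ≈ 0.16307
Gain = 20 log₁₀(0.16307) ≈ -15.75 dB
∠T = (0°) − (74.88°) = -74.88°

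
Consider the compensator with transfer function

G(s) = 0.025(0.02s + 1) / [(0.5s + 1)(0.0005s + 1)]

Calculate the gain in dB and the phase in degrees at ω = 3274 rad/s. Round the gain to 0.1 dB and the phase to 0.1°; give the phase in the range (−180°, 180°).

-65.7 dB, -59.4°

At ω = 3274 rad/s:
zero (1 + j3274·0.02) = 1 + j65.48 → |·| ≈ 65.488, ∠ ≈ 89.13°
pole (1 + j3274·0.5) = 1 + j1637 → |·| ≈ 1637, ∠ ≈ 89.96°
pole (1 + j3274·0.0005) = 1 + j1.637 → |·| ≈ 1.9183, ∠ ≈ 58.58°
|G| = 0.025 · 65.488 / (1637 · 1.9183) ≈ 0.00052136
Gain = 20 log₁₀(0.00052136) ≈ -65.66 dB
∠G = (89.13°) − (89.96° + 58.58°) = -59.41°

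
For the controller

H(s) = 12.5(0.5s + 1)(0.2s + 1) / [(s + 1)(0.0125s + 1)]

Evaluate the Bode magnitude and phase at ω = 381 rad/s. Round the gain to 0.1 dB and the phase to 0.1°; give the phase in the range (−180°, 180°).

39.8 dB, 11.0°

At ω = 381 rad/s:
zero (1 + j381·0.5) = 1 + j190.5 → |·| ≈ 190.5, ∠ ≈ 89.70°
zero (1 + j381·0.2) = 1 + j76.2 → |·| ≈ 76.207, ∠ ≈ 89.25°
pole (1 + j381·1) = 1 + j381 → |·| ≈ 381, ∠ ≈ 89.85°
pole (1 + j381·0.0125) = 1 + j4.7625 → |·| ≈ 4.8664, ∠ ≈ 78.14°
|H| = 12.5 · 190.5 · 76.207 / (381 · 4.8664) ≈ 97.874
Gain = 20 log₁₀(97.874) ≈ 39.81 dB
∠H = (89.70° + 89.25°) − (89.85° + 78.14°) = 10.96°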